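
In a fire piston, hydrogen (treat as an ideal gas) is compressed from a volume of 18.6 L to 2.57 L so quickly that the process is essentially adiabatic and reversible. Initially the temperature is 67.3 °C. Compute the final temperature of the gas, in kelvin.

T₂ ≈ 751 K

For a reversible adiabat TV^(γ−1) is constant, so T₂ = T₁ (V₁/V₂)^(γ−1).
For a diatomic ideal gas γ = 7/5, so γ−1 = 2/5.
T₁ = 67.3 °C = 340.4 K.
T₂ = 340.4 × (18.6/2.57)^(2/5) = 751.4 K.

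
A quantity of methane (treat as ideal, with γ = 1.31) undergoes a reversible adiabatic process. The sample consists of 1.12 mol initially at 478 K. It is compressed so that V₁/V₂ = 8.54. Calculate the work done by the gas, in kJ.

W ≈ -13.6 kJ

For a reversible adiabat TV^(γ−1) is constant, so T₂ = T₁ (V₁/V₂)^(γ−1).
T₂ = 478 × 8.54^(0.31) = 929.4 K.
Q = 0, so ΔU = W_on_gas = nCᵥΔT with Cᵥ = R/(γ−1) = 26.82 J/(mol·K).
ΔU = 1.12 × 26.82 × (929.4 − 478) = 13560 J.
Work done by the gas = −ΔU = -13560 J.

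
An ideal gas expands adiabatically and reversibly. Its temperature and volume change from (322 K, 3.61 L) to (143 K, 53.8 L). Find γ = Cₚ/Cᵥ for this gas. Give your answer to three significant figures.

γ ≈ 1.30

TV^(γ−1) = const ⇒ γ − 1 = ln(T₂/T₁) / ln(V₁/V₂).
γ = 1 + ln(143/322) / ln(3.61/53.8) = 1.3.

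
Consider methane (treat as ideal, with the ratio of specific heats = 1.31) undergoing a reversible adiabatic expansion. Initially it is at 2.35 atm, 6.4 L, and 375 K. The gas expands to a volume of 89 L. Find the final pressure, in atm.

P₂ ≈ 0.0747 atm

Adiabatic: P₁V₁^γ = P₂V₂^γ ⇒ P₂ = P₁ (V₁/V₂)^γ.
P₂ = 2.35 × (6.4/89)^(1.31) = 0.07472 atm.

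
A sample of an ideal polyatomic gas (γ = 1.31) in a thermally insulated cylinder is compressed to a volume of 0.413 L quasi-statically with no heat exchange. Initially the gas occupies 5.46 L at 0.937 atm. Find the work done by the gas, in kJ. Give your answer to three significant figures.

W ≈ -2.05 kJ

P₂ = P₁(V₁/V₂)^γ = 0.937×(5.46/0.413)^(1.31) = 27.58 atm.
For a reversible adiabat, W_by_gas = (P₁V₁ − P₂V₂)/(γ−1).
W_by = (94940×0.00546 − 2.794×10^6×0.000413) / (0.31) = -2051 J.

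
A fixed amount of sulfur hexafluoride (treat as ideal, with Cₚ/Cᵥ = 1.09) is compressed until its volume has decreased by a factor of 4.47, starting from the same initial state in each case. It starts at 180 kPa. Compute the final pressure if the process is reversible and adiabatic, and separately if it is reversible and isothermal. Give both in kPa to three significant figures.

Isothermal: P₂ = P₁(V₁/V₂) = 180×4.47 = 804.6 kPa.
Adiabatic: P₂ = P₁(V₁/V₂)^γ = 180×4.47^(1.09) = 920.7 kPa.

adiabatic: 921 kPa; isothermal: 805 kPa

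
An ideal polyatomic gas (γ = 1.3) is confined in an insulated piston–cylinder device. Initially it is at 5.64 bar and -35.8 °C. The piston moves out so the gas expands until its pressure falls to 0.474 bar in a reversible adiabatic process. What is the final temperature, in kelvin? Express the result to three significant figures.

Along an adiabat T P^((1−γ)/γ) is constant, so T₂ = T₁ (P₂/P₁)^((γ−1)/γ).
T₁ = -35.8 °C = 237.3 K.
T₂ = 237.3 × (0.474/5.64)^(0.231) = 134 K.

T₂ ≈ 134 K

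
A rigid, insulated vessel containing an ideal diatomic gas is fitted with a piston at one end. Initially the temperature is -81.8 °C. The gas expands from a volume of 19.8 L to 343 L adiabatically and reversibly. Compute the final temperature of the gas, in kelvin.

Adiabatic: T₁V₁^(γ−1) = T₂V₂^(γ−1) ⇒ T₂ = T₁ (V₁/V₂)^(γ−1).
For a diatomic ideal gas γ = 7/5, so γ−1 = 2/5.
T₁ = -81.8 °C = 191.3 K.
T₂ = 191.3 × (19.8/343)^(2/5) = 61.15 K.

T₂ ≈ 61.1 K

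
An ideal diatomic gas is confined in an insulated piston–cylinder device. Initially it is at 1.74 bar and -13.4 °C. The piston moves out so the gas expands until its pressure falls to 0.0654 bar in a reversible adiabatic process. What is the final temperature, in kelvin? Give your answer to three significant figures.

T₂ ≈ 102 K

Adiabatic: T₂/T₁ = (P₂/P₁)^((γ−1)/γ).
For a diatomic ideal gas γ = 7/5, so (γ−1)/γ = 2/7.
T₁ = -13.4 °C = 259.8 K.
T₂ = 259.8 × (0.0654/1.74)^(2/7) = 101.7 K.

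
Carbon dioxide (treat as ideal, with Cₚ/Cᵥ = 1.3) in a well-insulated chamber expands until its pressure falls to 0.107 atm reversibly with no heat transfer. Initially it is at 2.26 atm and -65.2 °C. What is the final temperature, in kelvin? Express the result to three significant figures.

T₂ ≈ 103 K

Along an adiabat T P^((1−γ)/γ) is constant, so T₂ = T₁ (P₂/P₁)^((γ−1)/γ).
T₁ = -65.2 °C = 207.9 K.
T₂ = 207.9 × (0.107/2.26)^(0.231) = 102.9 K.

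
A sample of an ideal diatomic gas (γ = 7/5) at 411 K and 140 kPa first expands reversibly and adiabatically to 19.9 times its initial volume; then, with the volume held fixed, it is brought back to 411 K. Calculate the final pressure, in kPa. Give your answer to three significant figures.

P₃ ≈ 7.04 kPa

Adiabatic step (PV^γ = const): P₂ = 140×(1/19.9)^(7/5) = 2.127 kPa; T₂ = 411×(1/19.9)^(2/5) = 124.3 K.
Isochoric: P₃ = P₂(T₃/T₂) = 2.127 × (411/124.3) = 7.035 kPa.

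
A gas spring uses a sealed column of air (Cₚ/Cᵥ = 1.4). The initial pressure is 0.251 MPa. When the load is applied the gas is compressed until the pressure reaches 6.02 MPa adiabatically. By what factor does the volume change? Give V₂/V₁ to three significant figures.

V₂/V₁ ≈ 0.103

From PV^γ = const, V₂/V₁ = (P₁/P₂)^(1/γ).
V₂/V₁ = (0.251/6.02)^(0.714) = 0.1034.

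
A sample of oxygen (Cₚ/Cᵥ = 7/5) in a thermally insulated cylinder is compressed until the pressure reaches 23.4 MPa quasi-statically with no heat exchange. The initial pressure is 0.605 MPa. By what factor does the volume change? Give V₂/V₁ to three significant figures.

V₂/V₁ ≈ 0.0735

From PV^γ = const, V₂/V₁ = (P₁/P₂)^(1/γ).
V₂/V₁ = (0.605/23.4)^(5/7) = 0.07347.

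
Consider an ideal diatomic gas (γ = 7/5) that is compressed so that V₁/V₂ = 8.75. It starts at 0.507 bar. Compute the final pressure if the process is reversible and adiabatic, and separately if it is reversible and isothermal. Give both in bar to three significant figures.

adiabatic: 10.6 bar; isothermal: 4.44 bar

Isothermal: P₂ = P₁(V₁/V₂) = 0.507×8.75 = 4.436 bar.
Adiabatic: P₂ = P₁(V₁/V₂)^γ = 0.507×8.75^(7/5) = 10.56 bar.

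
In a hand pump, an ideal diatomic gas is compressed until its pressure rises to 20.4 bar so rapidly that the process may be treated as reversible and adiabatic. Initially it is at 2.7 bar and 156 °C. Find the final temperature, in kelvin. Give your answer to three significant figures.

T₂ ≈ 765 K

Adiabatic: T₂/T₁ = (P₂/P₁)^((γ−1)/γ).
For a diatomic ideal gas γ = 7/5, so (γ−1)/γ = 2/7.
T₁ = 156 °C = 429.1 K.
T₂ = 429.1 × (20.4/2.7)^(2/7) = 764.8 K.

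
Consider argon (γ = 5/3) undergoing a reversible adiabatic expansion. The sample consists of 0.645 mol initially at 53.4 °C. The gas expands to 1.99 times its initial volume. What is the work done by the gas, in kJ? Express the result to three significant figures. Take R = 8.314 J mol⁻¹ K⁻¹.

W ≈ 0.966 kJ

Adiabatic: T₁V₁^(γ−1) = T₂V₂^(γ−1) ⇒ T₂ = T₁ (V₁/V₂)^(γ−1).
T₁ = 53.4 °C = 326.5 K.
T₂ = 326.5 × (1/1.99)^(2/3) = 206.4 K.
Q = 0, so ΔU = W_on_gas = nCᵥΔT with Cᵥ = R/(γ−1) = 12.47 J/(mol·K).
ΔU = 0.645 × 12.47 × (206.4 − 326.5) = -966.4 J.
Work done by the gas = −ΔU = 966.4 J.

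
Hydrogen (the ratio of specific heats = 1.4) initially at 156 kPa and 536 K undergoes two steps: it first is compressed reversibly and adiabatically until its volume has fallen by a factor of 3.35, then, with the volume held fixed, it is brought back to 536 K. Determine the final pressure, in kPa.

P₃ ≈ 523 kPa

Adiabatic step (PV^γ = const): P₂ = 156×3.35^(1.4) = 847.6 kPa; T₂ = 536×3.35^(0.4) = 869.3 K.
Isochoric: P₃ = P₂(T₃/T₂) = 847.6 × (536/869.3) = 522.6 kPa.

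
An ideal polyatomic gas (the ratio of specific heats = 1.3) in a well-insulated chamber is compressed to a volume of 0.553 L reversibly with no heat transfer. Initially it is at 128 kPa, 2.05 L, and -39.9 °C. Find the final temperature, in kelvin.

T₂ ≈ 346 K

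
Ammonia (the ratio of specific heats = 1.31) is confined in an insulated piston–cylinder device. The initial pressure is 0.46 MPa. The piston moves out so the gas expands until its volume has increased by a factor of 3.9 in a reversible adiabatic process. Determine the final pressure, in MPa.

P₂ ≈ 0.0774 MPa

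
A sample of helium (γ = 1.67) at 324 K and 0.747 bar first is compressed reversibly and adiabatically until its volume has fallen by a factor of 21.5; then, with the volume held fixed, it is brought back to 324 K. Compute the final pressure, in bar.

P₃ ≈ 16.1 bar

Adiabatic step (PV^γ = const): P₂ = 0.747×21.5^(1.67) = 125.5 bar; T₂ = 324×21.5^(0.67) = 2531 K.
Isochoric: P₃ = P₂(T₃/T₂) = 125.5 × (324/2531) = 16.06 bar.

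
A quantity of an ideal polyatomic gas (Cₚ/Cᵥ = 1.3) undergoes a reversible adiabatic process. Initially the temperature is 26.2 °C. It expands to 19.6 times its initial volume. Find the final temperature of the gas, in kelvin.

Adiabatic: T₁V₁^(γ−1) = T₂V₂^(γ−1) ⇒ T₂ = T₁ (V₁/V₂)^(γ−1).
T₁ = 26.2 °C = 299.3 K.
T₂ = 299.3 × (1/19.6)^(0.3) = 122.6 K.

T₂ ≈ 123 K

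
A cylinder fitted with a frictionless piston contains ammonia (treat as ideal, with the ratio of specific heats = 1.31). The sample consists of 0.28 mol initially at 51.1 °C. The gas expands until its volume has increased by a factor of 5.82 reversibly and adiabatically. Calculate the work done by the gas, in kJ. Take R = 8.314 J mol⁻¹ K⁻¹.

Adiabatic: T₁V₁^(γ−1) = T₂V₂^(γ−1) ⇒ T₂ = T₁ (V₁/V₂)^(γ−1).
T₁ = 51.1 °C = 324.2 K.
T₂ = 324.2 × (1/5.82)^(0.31) = 187.8 K.
Q = 0, so ΔU = W_on_gas = nCᵥΔT with Cᵥ = R/(γ−1) = 26.82 J/(mol·K).
ΔU = 0.28 × 26.82 × (187.8 − 324.2) = -1024 J.
Work done by the gas = −ΔU = 1024 J.

W ≈ 1.02 kJ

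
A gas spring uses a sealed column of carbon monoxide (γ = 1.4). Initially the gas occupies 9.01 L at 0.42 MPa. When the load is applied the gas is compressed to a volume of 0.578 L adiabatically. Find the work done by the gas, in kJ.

W ≈ -18.9 kJ

P₂ = P₁(V₁/V₂)^γ = 0.42×(9.01/0.578)^(1.4) = 19.64 MPa.
For a reversible adiabat, W_by_gas = (P₁V₁ − P₂V₂)/(γ−1).
W_by = (420000×0.00901 − 1.964×10^7×0.000578) / (0.4) = -18920 J.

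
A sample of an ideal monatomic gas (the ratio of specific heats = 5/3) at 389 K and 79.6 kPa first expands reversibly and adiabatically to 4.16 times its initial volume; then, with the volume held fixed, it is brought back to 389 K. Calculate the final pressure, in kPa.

Adiabatic step (PV^γ = const): P₂ = 79.6×(1/4.16)^(5/3) = 7.398 kPa; T₂ = 389×(1/4.16)^(2/3) = 150.4 K.
Isochoric: P₃ = P₂(T₃/T₂) = 7.398 × (389/150.4) = 19.13 kPa.

P₃ ≈ 19.1 kPa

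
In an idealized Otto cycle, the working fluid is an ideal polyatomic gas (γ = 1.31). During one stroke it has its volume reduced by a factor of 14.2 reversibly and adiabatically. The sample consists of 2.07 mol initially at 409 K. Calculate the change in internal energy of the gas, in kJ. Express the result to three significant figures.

ΔU ≈ 29.0 kJ

For a reversible adiabat TV^(γ−1) is constant, so T₂ = T₁ (V₁/V₂)^(γ−1).
T₂ = 409 × 14.2^(0.31) = 931 K.
Q = 0, so ΔU = W_on_gas = nCᵥΔT with Cᵥ = R/(γ−1) = 26.82 J/(mol·K).
ΔU = 2.07 × 26.82 × (931 − 409) = 28980 J.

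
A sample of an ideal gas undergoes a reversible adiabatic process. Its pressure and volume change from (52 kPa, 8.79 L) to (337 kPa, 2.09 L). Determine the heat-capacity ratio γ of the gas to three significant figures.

PV^γ = const ⇒ γ = ln(P₂/P₁) / ln(V₁/V₂).
γ = ln(337/52) / ln(8.79/2.09) = 1.301.

γ ≈ 1.30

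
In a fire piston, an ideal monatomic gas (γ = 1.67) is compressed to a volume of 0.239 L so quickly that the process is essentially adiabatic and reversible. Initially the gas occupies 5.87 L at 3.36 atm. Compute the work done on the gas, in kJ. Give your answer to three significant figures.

W ≈ 22.5 kJ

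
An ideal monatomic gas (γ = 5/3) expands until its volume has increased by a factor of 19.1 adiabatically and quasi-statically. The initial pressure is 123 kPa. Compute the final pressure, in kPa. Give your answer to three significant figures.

Since PV^γ is constant along a reversible adiabat, P₂ = P₁ (V₁/V₂)^γ.
P₂ = 123 × (1/19.1)^(5/3) = 0.9013 kPa.

P₂ ≈ 0.901 kPa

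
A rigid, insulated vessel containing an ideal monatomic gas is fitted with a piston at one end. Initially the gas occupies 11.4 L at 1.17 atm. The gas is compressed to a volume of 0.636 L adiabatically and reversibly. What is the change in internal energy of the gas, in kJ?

γ = 5/3 for a monatomic ideal gas.
P₂ = P₁(V₁/V₂)^γ = 1.17×(11.4/0.636)^(5/3) = 143.6 atm.
For a reversible adiabat, W_by_gas = (P₁V₁ − P₂V₂)/(γ−1).
W_by = (118600×0.0114 − 1.455×10^7×0.000636) / (2/3) = -11860 J.
Q = 0 ⇒ ΔU = −W_by = 11860 J.

ΔU ≈ 11.9 kJ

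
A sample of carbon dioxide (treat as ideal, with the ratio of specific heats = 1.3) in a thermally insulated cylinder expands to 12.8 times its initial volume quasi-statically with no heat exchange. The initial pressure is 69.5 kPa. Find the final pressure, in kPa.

P₂ ≈ 2.53 kPa

Adiabatic: P₁V₁^γ = P₂V₂^γ ⇒ P₂ = P₁ (V₁/V₂)^γ.
P₂ = 69.5 × (1/12.8)^(1.3) = 2.527 kPa.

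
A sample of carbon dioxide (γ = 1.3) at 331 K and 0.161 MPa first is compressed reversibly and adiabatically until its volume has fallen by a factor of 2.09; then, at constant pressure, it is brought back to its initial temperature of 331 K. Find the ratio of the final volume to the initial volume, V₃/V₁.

V₃/V₁ ≈ 0.384

Adiabatic step: V₂/V₁ = 0.4785; T₂ = T₁·2.09^(0.3) = 412.9 K.
Isobaric step: V₃/V₂ = T₃/T₂ = 331/412.9.
V₃/V₁ = (V₂/V₁)(V₃/V₂) = 0.4785 × (331/412.9) = 0.3835.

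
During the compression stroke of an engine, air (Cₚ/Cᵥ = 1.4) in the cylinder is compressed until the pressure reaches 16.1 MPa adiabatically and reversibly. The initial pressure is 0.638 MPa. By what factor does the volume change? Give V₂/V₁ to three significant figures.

From PV^γ = const, V₂/V₁ = (P₁/P₂)^(1/γ).
V₂/V₁ = (0.638/16.1)^(0.714) = 0.09967.

V₂/V₁ ≈ 0.0997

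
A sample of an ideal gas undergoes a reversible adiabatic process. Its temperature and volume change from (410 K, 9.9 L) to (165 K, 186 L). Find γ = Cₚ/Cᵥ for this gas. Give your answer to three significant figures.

TV^(γ−1) = const ⇒ γ − 1 = ln(T₂/T₁) / ln(V₁/V₂).
γ = 1 + ln(165/410) / ln(9.9/186) = 1.31.

γ ≈ 1.31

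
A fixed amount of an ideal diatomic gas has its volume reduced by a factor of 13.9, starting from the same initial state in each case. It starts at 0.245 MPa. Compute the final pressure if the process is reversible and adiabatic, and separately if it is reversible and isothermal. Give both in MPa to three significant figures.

adiabatic: 9.76 MPa; isothermal: 3.41 MPa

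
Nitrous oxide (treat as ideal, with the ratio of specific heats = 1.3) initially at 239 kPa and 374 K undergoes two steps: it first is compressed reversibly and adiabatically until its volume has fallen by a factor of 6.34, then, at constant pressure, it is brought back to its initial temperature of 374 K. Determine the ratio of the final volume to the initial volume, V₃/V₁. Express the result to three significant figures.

V₃/V₁ ≈ 0.0906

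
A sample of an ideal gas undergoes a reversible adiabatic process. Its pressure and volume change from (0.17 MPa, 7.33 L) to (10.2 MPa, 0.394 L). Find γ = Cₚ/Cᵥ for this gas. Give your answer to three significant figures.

PV^γ = const ⇒ γ = ln(P₂/P₁) / ln(V₁/V₂).
γ = ln(10.2/0.17) / ln(7.33/0.394) = 1.401.

γ ≈ 1.40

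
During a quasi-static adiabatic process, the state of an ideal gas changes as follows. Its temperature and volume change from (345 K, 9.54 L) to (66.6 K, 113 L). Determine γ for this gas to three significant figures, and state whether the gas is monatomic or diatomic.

γ ≈ 1.67; monatomic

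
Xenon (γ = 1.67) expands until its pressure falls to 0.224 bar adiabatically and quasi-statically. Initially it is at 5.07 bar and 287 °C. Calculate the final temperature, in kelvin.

Along an adiabat T P^((1−γ)/γ) is constant, so T₂ = T₁ (P₂/P₁)^((γ−1)/γ).
T₁ = 287 °C = 560.1 K.
T₂ = 560.1 × (0.224/5.07)^(0.401) = 160.2 K.

T₂ ≈ 160 K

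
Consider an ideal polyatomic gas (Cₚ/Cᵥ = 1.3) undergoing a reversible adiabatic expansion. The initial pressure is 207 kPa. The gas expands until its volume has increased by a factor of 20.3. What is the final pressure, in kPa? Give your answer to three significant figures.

P₂ ≈ 4.13 kPa

Since PV^γ is constant along a reversible adiabat, P₂ = P₁ (V₁/V₂)^γ.
P₂ = 207 × (1/20.3)^(1.3) = 4.133 kPa.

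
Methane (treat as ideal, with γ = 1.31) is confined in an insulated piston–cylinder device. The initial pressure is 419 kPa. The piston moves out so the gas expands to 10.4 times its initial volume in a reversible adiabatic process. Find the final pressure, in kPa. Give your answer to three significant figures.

P₂ ≈ 19.5 kPa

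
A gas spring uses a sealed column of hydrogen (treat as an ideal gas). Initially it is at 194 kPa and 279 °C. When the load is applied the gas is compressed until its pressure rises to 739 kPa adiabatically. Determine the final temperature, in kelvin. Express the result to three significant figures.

T₂ ≈ 809 K

Adiabatic: T₂/T₁ = (P₂/P₁)^((γ−1)/γ).
For a diatomic ideal gas γ = 7/5, so (γ−1)/γ = 2/7.
T₁ = 279 °C = 552.1 K.
T₂ = 552.1 × (739/194)^(2/7) = 809.1 K.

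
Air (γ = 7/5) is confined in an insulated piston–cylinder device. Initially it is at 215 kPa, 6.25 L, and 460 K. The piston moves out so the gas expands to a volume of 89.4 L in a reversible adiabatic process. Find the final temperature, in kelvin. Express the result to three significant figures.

Adiabatic: T₁V₁^(γ−1) = T₂V₂^(γ−1) ⇒ T₂ = T₁ (V₁/V₂)^(γ−1).
T₂ = 460 × (6.25/89.4)^(2/5) = 158.7 K.

T₂ ≈ 159 K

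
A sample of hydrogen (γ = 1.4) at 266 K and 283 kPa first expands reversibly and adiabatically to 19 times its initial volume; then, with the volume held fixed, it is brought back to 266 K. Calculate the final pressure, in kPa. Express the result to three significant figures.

P₃ ≈ 14.9 kPa

Adiabatic step (PV^γ = const): P₂ = 283×(1/19)^(1.4) = 4.587 kPa; T₂ = 266×(1/19)^(0.4) = 81.92 K.
Isochoric: P₃ = P₂(T₃/T₂) = 4.587 × (266/81.92) = 14.89 kPa.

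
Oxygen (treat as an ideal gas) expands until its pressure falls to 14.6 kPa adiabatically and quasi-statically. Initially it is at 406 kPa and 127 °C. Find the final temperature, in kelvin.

T₂ ≈ 155 K

Adiabatic: T₂/T₁ = (P₂/P₁)^((γ−1)/γ).
For a diatomic ideal gas γ = 7/5, so (γ−1)/γ = 2/7.
T₁ = 127 °C = 400.1 K.
T₂ = 400.1 × (14.6/406)^(2/7) = 154.7 K.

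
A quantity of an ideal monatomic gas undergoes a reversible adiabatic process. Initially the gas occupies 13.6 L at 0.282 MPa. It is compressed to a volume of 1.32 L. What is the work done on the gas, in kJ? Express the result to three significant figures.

W ≈ 21.5 kJ

γ = 5/3 for a monatomic ideal gas.
P₂ = P₁(V₁/V₂)^γ = 0.282×(13.6/1.32)^(5/3) = 13.76 MPa.
For a reversible adiabat, W_by_gas = (P₁V₁ − P₂V₂)/(γ−1).
W_by = (282000×0.0136 − 1.376×10^7×0.00132) / (2/3) = -21490 J.
W_on_gas = −W_by = 21490 J.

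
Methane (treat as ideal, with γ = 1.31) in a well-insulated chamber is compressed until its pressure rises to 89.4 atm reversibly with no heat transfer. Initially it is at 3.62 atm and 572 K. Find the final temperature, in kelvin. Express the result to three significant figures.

Along an adiabat T P^((1−γ)/γ) is constant, so T₂ = T₁ (P₂/P₁)^((γ−1)/γ).
T₂ = 572 × (89.4/3.62)^(0.237) = 1222 K.

T₂ ≈ 1220 K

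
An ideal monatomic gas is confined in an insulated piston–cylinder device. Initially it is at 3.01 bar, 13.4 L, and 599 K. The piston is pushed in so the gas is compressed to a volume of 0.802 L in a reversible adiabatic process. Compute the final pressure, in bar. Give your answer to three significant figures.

P₂ ≈ 329 bar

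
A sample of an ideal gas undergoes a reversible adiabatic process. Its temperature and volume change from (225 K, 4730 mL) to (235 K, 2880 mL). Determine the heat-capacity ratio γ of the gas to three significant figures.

γ ≈ 1.09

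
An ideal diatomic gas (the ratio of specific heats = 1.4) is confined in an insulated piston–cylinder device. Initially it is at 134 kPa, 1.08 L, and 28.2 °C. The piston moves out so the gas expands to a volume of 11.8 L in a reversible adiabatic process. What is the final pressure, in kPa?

Since PV^γ is constant along a reversible adiabat, P₂ = P₁ (V₁/V₂)^γ.
P₂ = 134 × (1.08/11.8)^(1.4) = 4.713 kPa.

P₂ ≈ 4.71 kPa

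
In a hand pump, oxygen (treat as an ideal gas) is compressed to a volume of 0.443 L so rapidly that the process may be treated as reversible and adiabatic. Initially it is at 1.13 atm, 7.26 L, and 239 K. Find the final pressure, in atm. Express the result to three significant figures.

Adiabatic: P₁V₁^γ = P₂V₂^γ ⇒ P₂ = P₁ (V₁/V₂)^γ.
γ = 7/5 for a diatomic ideal gas.
P₂ = 1.13 × (7.26/0.443)^(7/5) = 56.68 atm.

P₂ ≈ 56.7 atm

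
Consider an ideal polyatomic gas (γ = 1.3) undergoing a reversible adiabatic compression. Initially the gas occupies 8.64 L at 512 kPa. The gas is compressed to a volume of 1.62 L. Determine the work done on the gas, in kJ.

W ≈ 9.62 kJ

P₂ = P₁(V₁/V₂)^γ = 512×(8.64/1.62)^(1.3) = 4512 kPa.
For a reversible adiabat, W_by_gas = (P₁V₁ − P₂V₂)/(γ−1).
W_by = (512000×0.00864 − 4.512×10^6×0.00162) / (0.3) = -9619 J.
W_on_gas = −W_by = 9619 J.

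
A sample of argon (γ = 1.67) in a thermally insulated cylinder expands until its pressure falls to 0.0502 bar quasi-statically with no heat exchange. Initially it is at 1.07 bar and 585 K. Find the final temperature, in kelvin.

T₂ ≈ 171 K

Along an adiabat T P^((1−γ)/γ) is constant, so T₂ = T₁ (P₂/P₁)^((γ−1)/γ).
T₂ = 585 × (0.0502/1.07)^(0.401) = 171.4 K.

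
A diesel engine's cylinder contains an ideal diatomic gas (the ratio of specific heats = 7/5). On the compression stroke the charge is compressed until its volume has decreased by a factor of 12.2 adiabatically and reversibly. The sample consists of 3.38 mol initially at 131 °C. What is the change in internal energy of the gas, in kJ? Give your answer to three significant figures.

Adiabatic: T₁V₁^(γ−1) = T₂V₂^(γ−1) ⇒ T₂ = T₁ (V₁/V₂)^(γ−1).
T₁ = 131 °C = 404.1 K.
T₂ = 404.1 × 12.2^(2/5) = 1099 K.
Q = 0, so ΔU = W_on_gas = nCᵥΔT with Cᵥ = R/(γ−1) = 20.79 J/(mol·K).
ΔU = 3.38 × 20.79 × (1099 − 404.1) = 48830 J.

ΔU ≈ 48.8 kJ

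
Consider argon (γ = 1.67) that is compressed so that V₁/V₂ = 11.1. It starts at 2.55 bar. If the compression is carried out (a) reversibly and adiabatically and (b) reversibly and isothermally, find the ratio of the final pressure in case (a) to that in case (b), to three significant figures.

P_adiabatic / P_isothermal ≈ 5.02

Isothermal: P_b = P₁(V₁/V₂) = 2.55×11.1.
Adiabatic: P_a = P₁(V₁/V₂)^γ = 2.55×11.1^(1.67).
P_a/P_b = (V₁/V₂)^(γ−1) = 11.1^(0.67) = 5.016.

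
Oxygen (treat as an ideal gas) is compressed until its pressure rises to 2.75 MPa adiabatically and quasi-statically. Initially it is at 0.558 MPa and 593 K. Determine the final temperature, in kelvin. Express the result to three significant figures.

T₂ ≈ 935 K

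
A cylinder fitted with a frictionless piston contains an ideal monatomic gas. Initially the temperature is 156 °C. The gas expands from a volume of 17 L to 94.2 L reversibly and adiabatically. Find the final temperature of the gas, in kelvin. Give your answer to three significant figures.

For a reversible adiabat TV^(γ−1) is constant, so T₂ = T₁ (V₁/V₂)^(γ−1).
For a monatomic ideal gas γ = 5/3, so γ−1 = 2/3.
T₁ = 156 °C = 429.1 K.
T₂ = 429.1 × (17/94.2)^(2/3) = 137 K.

T₂ ≈ 137 K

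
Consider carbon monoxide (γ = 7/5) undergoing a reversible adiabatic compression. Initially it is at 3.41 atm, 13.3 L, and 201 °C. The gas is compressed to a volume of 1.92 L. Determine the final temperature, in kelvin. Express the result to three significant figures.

T₂ ≈ 1030 K

For a reversible adiabat TV^(γ−1) is constant, so T₂ = T₁ (V₁/V₂)^(γ−1).
T₁ = 201 °C = 474.1 K.
T₂ = 474.1 × (13.3/1.92)^(2/5) = 1028 K.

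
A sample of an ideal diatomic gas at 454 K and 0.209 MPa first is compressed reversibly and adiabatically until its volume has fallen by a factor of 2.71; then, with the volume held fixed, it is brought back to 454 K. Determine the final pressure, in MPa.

For a diatomic ideal gas γ = 7/5.
Adiabatic step (PV^γ = const): P₂ = 0.209×2.71^(7/5) = 0.8439 MPa; T₂ = 454×2.71^(2/5) = 676.5 K.
Isochoric: P₃ = P₂(T₃/T₂) = 0.8439 × (454/676.5) = 0.5664 MPa.

P₃ ≈ 0.566 MPa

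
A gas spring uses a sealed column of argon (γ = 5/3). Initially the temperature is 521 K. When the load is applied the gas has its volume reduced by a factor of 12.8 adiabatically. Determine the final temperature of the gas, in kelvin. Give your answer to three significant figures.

T₂ ≈ 2850 K

Adiabatic: T₁V₁^(γ−1) = T₂V₂^(γ−1) ⇒ T₂ = T₁ (V₁/V₂)^(γ−1).
T₂ = 521 × 12.8^(2/3) = 2851 K.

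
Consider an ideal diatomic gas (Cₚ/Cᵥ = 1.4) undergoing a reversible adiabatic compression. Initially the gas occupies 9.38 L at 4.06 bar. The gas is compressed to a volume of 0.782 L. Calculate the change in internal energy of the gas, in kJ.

ΔU ≈ 16.2 kJ

P₂ = P₁(V₁/V₂)^γ = 4.06×(9.38/0.782)^(1.4) = 131.6 bar.
For a reversible adiabat, W_by_gas = (P₁V₁ − P₂V₂)/(γ−1).
W_by = (406000×0.00938 − 1.316×10^7×0.000782) / (0.4) = -16200 J.
Q = 0 ⇒ ΔU = −W_by = 16200 J.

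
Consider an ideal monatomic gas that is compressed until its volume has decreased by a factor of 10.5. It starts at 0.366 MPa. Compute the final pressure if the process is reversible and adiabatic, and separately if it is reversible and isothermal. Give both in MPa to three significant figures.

adiabatic: 18.4 MPa; isothermal: 3.84 MPa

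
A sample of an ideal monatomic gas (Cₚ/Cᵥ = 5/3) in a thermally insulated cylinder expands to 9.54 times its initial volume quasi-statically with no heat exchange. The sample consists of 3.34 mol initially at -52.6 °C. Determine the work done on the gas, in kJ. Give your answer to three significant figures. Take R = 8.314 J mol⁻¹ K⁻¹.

W ≈ -7.14 kJ

For a reversible adiabat TV^(γ−1) is constant, so T₂ = T₁ (V₁/V₂)^(γ−1).
T₁ = -52.6 °C = 220.5 K.
T₂ = 220.5 × (1/9.54)^(2/3) = 49.03 K.
Q = 0, so ΔU = W_on_gas = nCᵥΔT with Cᵥ = R/(γ−1) = 12.47 J/(mol·K).
ΔU = 3.34 × 12.47 × (49.03 − 220.5) = -7144 J.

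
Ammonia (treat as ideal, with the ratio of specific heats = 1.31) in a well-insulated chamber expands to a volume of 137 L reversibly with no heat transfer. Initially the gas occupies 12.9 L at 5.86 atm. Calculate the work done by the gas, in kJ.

W ≈ 12.8 kJ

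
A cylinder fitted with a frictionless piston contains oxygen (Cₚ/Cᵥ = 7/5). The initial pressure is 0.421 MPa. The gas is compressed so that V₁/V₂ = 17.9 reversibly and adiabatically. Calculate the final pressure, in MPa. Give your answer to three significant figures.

P₂ ≈ 23.9 MPa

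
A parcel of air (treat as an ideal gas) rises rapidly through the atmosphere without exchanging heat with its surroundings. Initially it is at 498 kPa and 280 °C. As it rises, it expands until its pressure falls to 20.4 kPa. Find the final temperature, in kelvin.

Along an adiabat T P^((1−γ)/γ) is constant, so T₂ = T₁ (P₂/P₁)^((γ−1)/γ).
For a diatomic ideal gas γ = 7/5, so (γ−1)/γ = 2/7.
T₁ = 280 °C = 553.1 K.
T₂ = 553.1 × (20.4/498)^(2/7) = 222 K.

T₂ ≈ 222 K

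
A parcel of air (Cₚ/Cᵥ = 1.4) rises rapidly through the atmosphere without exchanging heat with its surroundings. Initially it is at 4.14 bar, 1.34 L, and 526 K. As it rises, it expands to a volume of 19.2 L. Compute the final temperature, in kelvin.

Adiabatic: T₁V₁^(γ−1) = T₂V₂^(γ−1) ⇒ T₂ = T₁ (V₁/V₂)^(γ−1).
T₂ = 526 × (1.34/19.2)^(0.4) = 181.3 K.

T₂ ≈ 181 K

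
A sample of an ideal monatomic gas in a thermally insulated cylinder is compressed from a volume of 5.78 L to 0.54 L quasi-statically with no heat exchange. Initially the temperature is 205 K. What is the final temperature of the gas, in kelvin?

T₂ ≈ 996 K

Adiabatic: T₁V₁^(γ−1) = T₂V₂^(γ−1) ⇒ T₂ = T₁ (V₁/V₂)^(γ−1).
For a monatomic ideal gas γ = 5/3, so γ−1 = 2/3.
T₂ = 205 × (5.78/0.54)^(2/3) = 995.7 K.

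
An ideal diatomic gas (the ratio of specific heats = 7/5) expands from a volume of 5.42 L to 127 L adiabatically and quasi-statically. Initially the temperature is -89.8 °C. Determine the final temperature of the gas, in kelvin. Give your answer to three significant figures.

Adiabatic: T₁V₁^(γ−1) = T₂V₂^(γ−1) ⇒ T₂ = T₁ (V₁/V₂)^(γ−1).
T₁ = -89.8 °C = 183.3 K.
T₂ = 183.3 × (5.42/127)^(2/5) = 51.92 K.

T₂ ≈ 51.9 K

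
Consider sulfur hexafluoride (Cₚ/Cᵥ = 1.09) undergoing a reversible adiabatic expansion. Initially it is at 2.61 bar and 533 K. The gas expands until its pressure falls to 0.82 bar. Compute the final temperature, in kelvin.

Adiabatic: T₂/T₁ = (P₂/P₁)^((γ−1)/γ).
T₂ = 533 × (0.82/2.61)^(0.0826) = 484.4 K.

T₂ ≈ 484 K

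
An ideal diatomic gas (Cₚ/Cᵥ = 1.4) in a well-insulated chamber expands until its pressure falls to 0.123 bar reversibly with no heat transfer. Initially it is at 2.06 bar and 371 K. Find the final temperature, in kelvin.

T₂ ≈ 166 K

Along an adiabat T P^((1−γ)/γ) is constant, so T₂ = T₁ (P₂/P₁)^((γ−1)/γ).
T₂ = 371 × (0.123/2.06)^(0.286) = 165.8 K.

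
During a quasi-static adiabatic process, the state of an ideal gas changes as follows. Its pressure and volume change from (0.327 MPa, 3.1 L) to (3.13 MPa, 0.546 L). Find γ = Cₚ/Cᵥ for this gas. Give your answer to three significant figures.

PV^γ = const ⇒ γ = ln(P₂/P₁) / ln(V₁/V₂).
γ = ln(3.13/0.327) / ln(3.1/0.546) = 1.301.

γ ≈ 1.30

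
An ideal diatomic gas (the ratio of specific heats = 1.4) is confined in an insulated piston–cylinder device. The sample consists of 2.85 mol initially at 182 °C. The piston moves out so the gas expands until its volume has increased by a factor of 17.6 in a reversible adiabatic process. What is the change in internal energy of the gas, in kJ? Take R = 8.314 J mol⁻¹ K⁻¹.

Adiabatic: T₁V₁^(γ−1) = T₂V₂^(γ−1) ⇒ T₂ = T₁ (V₁/V₂)^(γ−1).
T₁ = 182 °C = 455.1 K.
T₂ = 455.1 × (1/17.6)^(0.4) = 144.5 K.
Q = 0, so ΔU = W_on_gas = nCᵥΔT with Cᵥ = R/(γ−1) = 20.79 J/(mol·K).
ΔU = 2.85 × 20.79 × (144.5 − 455.1) = -18400 J.

ΔU ≈ -18.4 kJ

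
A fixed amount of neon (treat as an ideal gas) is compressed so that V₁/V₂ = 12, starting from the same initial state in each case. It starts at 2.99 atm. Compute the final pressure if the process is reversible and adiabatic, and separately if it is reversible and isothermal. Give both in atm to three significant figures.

adiabatic: 188 atm; isothermal: 35.9 atm

For a monatomic ideal gas γ = 5/3.
Isothermal: P₂ = P₁(V₁/V₂) = 2.99×12 = 35.88 atm.
Adiabatic: P₂ = P₁(V₁/V₂)^γ = 2.99×12^(5/3) = 188.1 atm.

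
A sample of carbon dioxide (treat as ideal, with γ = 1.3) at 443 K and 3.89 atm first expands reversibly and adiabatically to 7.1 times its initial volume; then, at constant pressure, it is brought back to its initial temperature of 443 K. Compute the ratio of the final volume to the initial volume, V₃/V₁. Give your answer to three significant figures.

V₃/V₁ ≈ 12.8

Adiabatic step: V₂/V₁ = 7.1; T₂ = T₁·(1/7.1)^(0.3) = 246.1 K.
Isobaric step: V₃/V₂ = T₃/T₂ = 443/246.1.
V₃/V₁ = (V₂/V₁)(V₃/V₂) = 7.1 × (443/246.1) = 12.78.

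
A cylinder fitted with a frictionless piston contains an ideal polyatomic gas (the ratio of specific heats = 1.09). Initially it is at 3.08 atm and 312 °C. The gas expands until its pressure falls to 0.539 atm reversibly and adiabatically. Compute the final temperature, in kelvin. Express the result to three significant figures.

Adiabatic: T₂/T₁ = (P₂/P₁)^((γ−1)/γ).
T₁ = 312 °C = 585.1 K.
T₂ = 585.1 × (0.539/3.08)^(0.0826) = 506.7 K.

T₂ ≈ 507 K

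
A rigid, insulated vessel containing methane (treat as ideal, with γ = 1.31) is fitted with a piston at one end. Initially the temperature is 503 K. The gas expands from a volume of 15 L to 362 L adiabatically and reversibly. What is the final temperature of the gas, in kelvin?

T₂ ≈ 187 K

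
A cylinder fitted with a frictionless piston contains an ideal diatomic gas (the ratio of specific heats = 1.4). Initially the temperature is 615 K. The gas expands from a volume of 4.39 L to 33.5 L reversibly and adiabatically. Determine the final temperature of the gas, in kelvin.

T₂ ≈ 273 K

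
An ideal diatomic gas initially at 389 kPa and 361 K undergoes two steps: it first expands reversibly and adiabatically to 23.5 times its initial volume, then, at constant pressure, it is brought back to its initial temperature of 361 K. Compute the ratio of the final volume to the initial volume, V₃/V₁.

For a diatomic ideal gas γ = 7/5.
Adiabatic step: V₂/V₁ = 23.5; T₂ = T₁·(1/23.5)^(2/5) = 102.1 K.
Isobaric step: V₃/V₂ = T₃/T₂ = 361/102.1.
V₃/V₁ = (V₂/V₁)(V₃/V₂) = 23.5 × (361/102.1) = 83.08.

V₃/V₁ ≈ 83.1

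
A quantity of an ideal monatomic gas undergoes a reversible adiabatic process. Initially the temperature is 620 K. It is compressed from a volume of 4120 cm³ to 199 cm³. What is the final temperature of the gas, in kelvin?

For a reversible adiabat TV^(γ−1) is constant, so T₂ = T₁ (V₁/V₂)^(γ−1).
For a monatomic ideal gas γ = 5/3, so γ−1 = 2/3.
T₂ = 620 × (4120/199)^(2/3) = 4675 K.

T₂ ≈ 4670 K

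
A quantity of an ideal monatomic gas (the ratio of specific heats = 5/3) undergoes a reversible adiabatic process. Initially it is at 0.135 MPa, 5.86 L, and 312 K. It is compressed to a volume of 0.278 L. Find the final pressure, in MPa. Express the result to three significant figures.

P₂ ≈ 21.7 MPa

Since PV^γ is constant along a reversible adiabat, P₂ = P₁ (V₁/V₂)^γ.
P₂ = 0.135 × (5.86/0.278)^(5/3) = 21.71 MPa.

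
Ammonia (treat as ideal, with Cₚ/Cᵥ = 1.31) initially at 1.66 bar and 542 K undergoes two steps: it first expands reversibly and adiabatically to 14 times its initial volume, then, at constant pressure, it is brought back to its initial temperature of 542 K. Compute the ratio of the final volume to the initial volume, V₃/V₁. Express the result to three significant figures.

Adiabatic step: V₂/V₁ = 14; T₂ = T₁·(1/14)^(0.31) = 239.2 K.
Isobaric step: V₃/V₂ = T₃/T₂ = 542/239.2.
V₃/V₁ = (V₂/V₁)(V₃/V₂) = 14 × (542/239.2) = 31.73.

V₃/V₁ ≈ 31.7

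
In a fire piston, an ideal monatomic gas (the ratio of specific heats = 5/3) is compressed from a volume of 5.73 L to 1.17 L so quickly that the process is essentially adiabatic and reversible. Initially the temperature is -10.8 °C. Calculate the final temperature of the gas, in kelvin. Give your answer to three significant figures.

T₂ ≈ 757 K

Adiabatic: T₁V₁^(γ−1) = T₂V₂^(γ−1) ⇒ T₂ = T₁ (V₁/V₂)^(γ−1).
T₁ = -10.8 °C = 262.3 K.
T₂ = 262.3 × (5.73/1.17)^(2/3) = 756.6 K.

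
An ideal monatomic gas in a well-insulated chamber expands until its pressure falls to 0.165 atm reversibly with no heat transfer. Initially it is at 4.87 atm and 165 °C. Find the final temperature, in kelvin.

T₂ ≈ 113 K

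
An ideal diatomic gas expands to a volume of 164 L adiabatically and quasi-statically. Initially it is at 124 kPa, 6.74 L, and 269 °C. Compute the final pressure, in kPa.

Since PV^γ is constant along a reversible adiabat, P₂ = P₁ (V₁/V₂)^γ.
γ = 7/5 for a diatomic ideal gas.
P₂ = 124 × (6.74/164)^(7/5) = 1.422 kPa.

P₂ ≈ 1.42 kPa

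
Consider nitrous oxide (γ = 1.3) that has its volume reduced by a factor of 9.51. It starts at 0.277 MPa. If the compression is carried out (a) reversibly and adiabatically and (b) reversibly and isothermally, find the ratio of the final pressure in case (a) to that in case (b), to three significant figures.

Isothermal: P_b = P₁(V₁/V₂) = 0.277×9.51.
Adiabatic: P_a = P₁(V₁/V₂)^γ = 0.277×9.51^(1.3).
P_a/P_b = (V₁/V₂)^(γ−1) = 9.51^(0.3) = 1.965.

P_adiabatic / P_isothermal ≈ 1.97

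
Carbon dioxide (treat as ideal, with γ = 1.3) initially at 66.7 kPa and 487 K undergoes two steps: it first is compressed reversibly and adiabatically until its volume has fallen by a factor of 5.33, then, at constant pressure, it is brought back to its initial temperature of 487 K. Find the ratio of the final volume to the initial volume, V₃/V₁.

V₃/V₁ ≈ 0.114

Adiabatic step: V₂/V₁ = 0.1876; T₂ = T₁·5.33^(0.3) = 804.5 K.
Isobaric step: V₃/V₂ = T₃/T₂ = 487/804.5.
V₃/V₁ = (V₂/V₁)(V₃/V₂) = 0.1876 × (487/804.5) = 0.1136.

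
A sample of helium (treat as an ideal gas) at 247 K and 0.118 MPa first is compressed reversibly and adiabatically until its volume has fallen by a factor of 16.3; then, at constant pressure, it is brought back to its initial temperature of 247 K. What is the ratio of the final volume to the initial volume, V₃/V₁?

For a monatomic ideal gas γ = 5/3.
Adiabatic step: V₂/V₁ = 0.06135; T₂ = T₁·16.3^(2/3) = 1588 K.
Isobaric step: V₃/V₂ = T₃/T₂ = 247/1588.
V₃/V₁ = (V₂/V₁)(V₃/V₂) = 0.06135 × (247/1588) = 0.009543.

V₃/V₁ ≈ 0.00954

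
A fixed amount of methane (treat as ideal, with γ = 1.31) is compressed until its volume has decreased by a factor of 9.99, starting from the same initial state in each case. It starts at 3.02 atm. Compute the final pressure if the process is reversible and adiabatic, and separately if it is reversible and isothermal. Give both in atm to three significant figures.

adiabatic: 61.6 atm; isothermal: 30.2 atm

Isothermal: P₂ = P₁(V₁/V₂) = 3.02×9.99 = 30.17 atm.
Adiabatic: P₂ = P₁(V₁/V₂)^γ = 3.02×9.99^(1.31) = 61.58 atm.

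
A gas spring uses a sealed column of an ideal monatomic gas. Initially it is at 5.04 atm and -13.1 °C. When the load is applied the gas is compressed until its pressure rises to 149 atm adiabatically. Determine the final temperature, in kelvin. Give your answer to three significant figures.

Along an adiabat T P^((1−γ)/γ) is constant, so T₂ = T₁ (P₂/P₁)^((γ−1)/γ).
For a monatomic ideal gas γ = 5/3, so (γ−1)/γ = 2/5.
T₁ = -13.1 °C = 260 K.
T₂ = 260 × (149/5.04)^(2/5) = 1008 K.

T₂ ≈ 1010 K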